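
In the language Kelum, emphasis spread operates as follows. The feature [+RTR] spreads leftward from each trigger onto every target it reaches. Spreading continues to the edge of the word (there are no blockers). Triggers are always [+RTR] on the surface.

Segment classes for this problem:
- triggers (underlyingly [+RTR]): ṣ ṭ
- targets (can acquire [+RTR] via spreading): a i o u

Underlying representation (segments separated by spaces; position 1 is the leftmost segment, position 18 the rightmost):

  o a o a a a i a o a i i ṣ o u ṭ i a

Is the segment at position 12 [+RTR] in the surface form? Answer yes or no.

From /ṣ/ at 13 leftward: 12 /i/ → [+RTR]; 11 /i/ → [+RTR]; 10 /a/ → [+RTR]; 9 /o/ → [+RTR]; 8 /a/ → [+RTR]; 7 /i/ → [+RTR]; 6 /a/ → [+RTR]; 5 /a/ → [+RTR]; 4 /a/ → [+RTR]; 3 /o/ → [+RTR]; 2 /a/ → [+RTR]; 1 /o/ → [+RTR]; word edge.
From /ṭ/ at 16 leftward: 15 /u/ → [+RTR]; 14 /o/ → [+RTR]; 13 /ṣ/ is itself a trigger — this domain ends here.
Targets with no active source: positions 17 18 stay [-emphatic].
[+RTR] positions on the surface: 1 2 3 4 5 6 7 8 9 10 11 12 13 14 15 16.

yes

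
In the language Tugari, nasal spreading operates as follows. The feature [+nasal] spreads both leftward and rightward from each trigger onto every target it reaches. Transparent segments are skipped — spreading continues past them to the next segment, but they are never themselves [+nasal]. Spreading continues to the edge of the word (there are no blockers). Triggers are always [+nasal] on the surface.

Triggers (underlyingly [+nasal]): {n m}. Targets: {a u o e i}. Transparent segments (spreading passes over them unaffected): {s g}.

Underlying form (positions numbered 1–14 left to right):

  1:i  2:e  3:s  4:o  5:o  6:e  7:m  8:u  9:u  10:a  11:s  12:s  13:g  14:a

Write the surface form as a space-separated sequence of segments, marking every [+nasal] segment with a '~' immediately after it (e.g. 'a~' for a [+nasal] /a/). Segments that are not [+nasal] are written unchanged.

i~ e~ s o~ o~ e~ m~ u~ u~ a~ s s g a~

From /m/ at 7 rightward: 8 /u/ → [+nasal]; 9 /u/ → [+nasal]; 10 /a/ → [+nasal]; 11 /s/ transparent; 12 /s/ transparent; 13 /g/ transparent; 14 /a/ → [+nasal]; word edge.
From /m/ at 7 leftward: 6 /e/ → [+nasal]; 5 /o/ → [+nasal]; 4 /o/ → [+nasal]; 3 /s/ transparent; 2 /e/ → [+nasal]; 1 /i/ → [+nasal]; word edge.
[+nasal] positions on the surface: 1 2 4 5 6 7 8 9 10 14.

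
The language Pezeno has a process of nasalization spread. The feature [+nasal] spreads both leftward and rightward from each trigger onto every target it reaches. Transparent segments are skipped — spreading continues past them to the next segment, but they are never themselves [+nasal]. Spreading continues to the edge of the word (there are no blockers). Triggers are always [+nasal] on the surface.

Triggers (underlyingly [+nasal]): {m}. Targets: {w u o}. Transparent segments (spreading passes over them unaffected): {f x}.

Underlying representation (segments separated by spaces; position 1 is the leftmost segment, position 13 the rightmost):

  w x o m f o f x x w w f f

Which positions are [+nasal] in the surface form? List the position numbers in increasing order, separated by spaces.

1 3 4 6 10 11

From /m/ at 4 rightward: 5 /f/ transparent; 6 /o/ → [+nasal]; 7 /f/ transparent; 8 /x/ transparent; 9 /x/ transparent; 10 /w/ → [+nasal]; 11 /w/ → [+nasal]; 12 /f/ transparent; 13 /f/ transparent; word edge.
From /m/ at 4 leftward: 3 /o/ → [+nasal]; 2 /x/ transparent; 1 /w/ → [+nasal]; word edge.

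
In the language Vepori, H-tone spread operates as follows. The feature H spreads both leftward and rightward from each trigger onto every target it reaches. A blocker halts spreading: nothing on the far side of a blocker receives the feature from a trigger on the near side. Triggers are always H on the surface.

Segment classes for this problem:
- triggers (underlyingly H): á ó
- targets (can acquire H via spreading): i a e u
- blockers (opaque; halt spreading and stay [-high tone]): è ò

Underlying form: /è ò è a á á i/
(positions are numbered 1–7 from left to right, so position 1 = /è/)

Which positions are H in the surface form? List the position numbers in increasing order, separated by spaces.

From /á/ at 5 rightward: 6 /á/ is itself a trigger — this domain ends here.
From /á/ at 5 leftward: 4 /a/ → H; 3 /è/ blocks.
From /á/ at 6 rightward: 7 /i/ → H; word edge.
From /á/ at 6 leftward: 5 /á/ is itself a trigger — this domain ends here.

4 5 6 7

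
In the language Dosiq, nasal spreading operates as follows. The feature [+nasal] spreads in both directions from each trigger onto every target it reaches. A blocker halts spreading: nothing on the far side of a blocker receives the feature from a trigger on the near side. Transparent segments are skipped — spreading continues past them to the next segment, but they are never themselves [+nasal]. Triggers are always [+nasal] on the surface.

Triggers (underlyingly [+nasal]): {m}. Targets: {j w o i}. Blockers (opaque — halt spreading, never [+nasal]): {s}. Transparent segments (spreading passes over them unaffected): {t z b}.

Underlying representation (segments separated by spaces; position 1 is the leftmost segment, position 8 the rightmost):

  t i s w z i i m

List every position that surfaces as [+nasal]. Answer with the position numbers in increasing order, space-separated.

From /m/ at 8 rightward: word edge.
From /m/ at 8 leftward: 7 /i/ → [+nasal]; 6 /i/ → [+nasal]; 5 /z/ transparent; 4 /w/ → [+nasal]; 3 /s/ blocks.
Target with no active source: position 2 stays [-nasal].

4 6 7 8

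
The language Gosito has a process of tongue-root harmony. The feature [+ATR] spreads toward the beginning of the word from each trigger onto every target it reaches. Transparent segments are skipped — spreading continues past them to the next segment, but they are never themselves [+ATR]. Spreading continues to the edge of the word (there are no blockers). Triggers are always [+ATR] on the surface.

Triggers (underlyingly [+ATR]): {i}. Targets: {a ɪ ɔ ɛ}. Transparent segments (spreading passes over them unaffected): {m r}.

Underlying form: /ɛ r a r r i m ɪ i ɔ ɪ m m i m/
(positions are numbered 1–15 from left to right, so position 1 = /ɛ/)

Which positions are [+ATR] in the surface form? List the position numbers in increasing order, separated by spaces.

1 3 6 8 9 10 11 14

From /i/ at 6 leftward: 5 /r/ transparent; 4 /r/ transparent; 3 /a/ → [+ATR]; 2 /r/ transparent; 1 /ɛ/ → [+ATR]; word edge.
From /i/ at 9 leftward: 8 /ɪ/ → [+ATR]; 7 /m/ transparent; 6 /i/ is itself a trigger — this domain ends here.
From /i/ at 14 leftward: 13 /m/ transparent; 12 /m/ transparent; 11 /ɪ/ → [+ATR]; 10 /ɔ/ → [+ATR]; 9 /i/ is itself a trigger — this domain ends here.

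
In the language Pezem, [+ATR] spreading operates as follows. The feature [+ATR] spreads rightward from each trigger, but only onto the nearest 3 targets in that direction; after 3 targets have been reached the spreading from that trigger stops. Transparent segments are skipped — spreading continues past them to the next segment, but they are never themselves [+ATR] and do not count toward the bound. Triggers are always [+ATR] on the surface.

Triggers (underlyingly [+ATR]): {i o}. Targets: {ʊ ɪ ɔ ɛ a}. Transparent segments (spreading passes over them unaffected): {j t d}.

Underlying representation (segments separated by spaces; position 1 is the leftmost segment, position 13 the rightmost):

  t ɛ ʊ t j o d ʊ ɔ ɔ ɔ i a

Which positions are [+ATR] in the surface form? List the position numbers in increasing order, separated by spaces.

6 8 9 10 12 13

From /o/ at 6 rightward: 7 /d/ transparent; 8 /ʊ/ → [+ATR]; 9 /ɔ/ → [+ATR]; 10 /ɔ/ → [+ATR]; bound reached.
From /i/ at 12 rightward: 13 /a/ → [+ATR]; word edge.
Targets with no active source: positions 2 3 11 stay [-ATR].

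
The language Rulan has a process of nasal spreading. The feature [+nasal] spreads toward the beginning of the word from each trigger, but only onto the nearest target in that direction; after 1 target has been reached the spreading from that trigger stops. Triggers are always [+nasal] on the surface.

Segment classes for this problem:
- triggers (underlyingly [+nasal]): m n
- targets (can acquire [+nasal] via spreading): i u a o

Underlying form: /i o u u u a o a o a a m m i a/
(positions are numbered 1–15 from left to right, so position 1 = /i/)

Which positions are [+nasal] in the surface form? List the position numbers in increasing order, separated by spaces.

From /m/ at 12 leftward: 11 /a/ → [+nasal]; bound reached.
From /m/ at 13 leftward: 12 /m/ is itself a trigger — this domain ends here.
Targets with no active source: positions 1 2 3 4 5 6 7 8 9 10 14 15 stay [-nasal].

11 12 13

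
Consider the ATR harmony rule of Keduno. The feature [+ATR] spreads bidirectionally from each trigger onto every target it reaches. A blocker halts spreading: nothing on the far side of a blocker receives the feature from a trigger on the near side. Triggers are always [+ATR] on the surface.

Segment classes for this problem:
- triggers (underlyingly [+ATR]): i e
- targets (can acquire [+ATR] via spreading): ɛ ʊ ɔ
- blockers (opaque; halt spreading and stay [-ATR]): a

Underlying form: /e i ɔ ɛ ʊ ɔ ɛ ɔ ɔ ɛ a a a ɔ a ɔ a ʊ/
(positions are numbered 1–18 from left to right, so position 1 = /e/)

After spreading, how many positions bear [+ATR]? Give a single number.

10

From /e/ at 1 rightward: 2 /i/ is itself a trigger — this domain ends here.
From /e/ at 1 leftward: word edge.
From /i/ at 2 rightward: 3 /ɔ/ → [+ATR]; 4 /ɛ/ → [+ATR]; 5 /ʊ/ → [+ATR]; 6 /ɔ/ → [+ATR]; 7 /ɛ/ → [+ATR]; 8 /ɔ/ → [+ATR]; 9 /ɔ/ → [+ATR]; 10 /ɛ/ → [+ATR]; 11 /a/ blocks.
From /i/ at 2 leftward: 1 /e/ is itself a trigger — this domain ends here.
Targets with no active source: positions 14 16 18 stay [-ATR].
[+ATR] positions on the surface: 1 2 3 4 5 6 7 8 9 10.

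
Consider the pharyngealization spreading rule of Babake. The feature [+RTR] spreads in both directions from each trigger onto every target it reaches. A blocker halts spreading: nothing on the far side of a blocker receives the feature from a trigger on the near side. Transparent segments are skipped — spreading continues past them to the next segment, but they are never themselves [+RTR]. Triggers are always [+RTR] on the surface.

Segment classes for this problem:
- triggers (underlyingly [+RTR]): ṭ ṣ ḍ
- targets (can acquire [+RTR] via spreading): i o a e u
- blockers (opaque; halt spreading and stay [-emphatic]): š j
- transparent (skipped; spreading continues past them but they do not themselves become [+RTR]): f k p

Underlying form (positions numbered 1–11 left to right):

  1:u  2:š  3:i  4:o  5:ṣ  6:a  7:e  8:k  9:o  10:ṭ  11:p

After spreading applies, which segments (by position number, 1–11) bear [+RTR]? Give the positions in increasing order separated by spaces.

3 4 5 6 7 9 10

From /ṣ/ at 5 rightward: 6 /a/ → [+RTR]; 7 /e/ → [+RTR]; 8 /k/ transparent; 9 /o/ → [+RTR]; 10 /ṭ/ is itself a trigger — this domain ends here.
From /ṣ/ at 5 leftward: 4 /o/ → [+RTR]; 3 /i/ → [+RTR]; 2 /š/ blocks.
From /ṭ/ at 10 rightward: 11 /p/ transparent; word edge.
From /ṭ/ at 10 leftward: 9 /o/ → [+RTR]; 8 /k/ transparent; 7 /e/ → [+RTR]; 6 /a/ → [+RTR]; 5 /ṣ/ is itself a trigger — this domain ends here.
Target with no active source: position 1 stays [-emphatic].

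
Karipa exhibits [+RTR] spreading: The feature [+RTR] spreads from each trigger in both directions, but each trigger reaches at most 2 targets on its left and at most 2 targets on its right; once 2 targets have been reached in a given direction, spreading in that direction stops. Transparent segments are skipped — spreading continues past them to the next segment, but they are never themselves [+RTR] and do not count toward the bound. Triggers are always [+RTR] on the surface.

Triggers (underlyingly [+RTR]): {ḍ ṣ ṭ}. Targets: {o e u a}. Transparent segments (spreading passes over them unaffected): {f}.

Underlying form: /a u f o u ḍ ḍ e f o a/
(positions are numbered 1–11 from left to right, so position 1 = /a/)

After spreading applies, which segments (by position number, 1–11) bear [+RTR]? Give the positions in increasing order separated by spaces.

4 5 6 7 8 10

From /ḍ/ at 6 rightward: 7 /ḍ/ is itself a trigger — this domain ends here.
From /ḍ/ at 6 leftward: 5 /u/ → [+RTR]; 4 /o/ → [+RTR]; bound reached.
From /ḍ/ at 7 rightward: 8 /e/ → [+RTR]; 9 /f/ transparent; 10 /o/ → [+RTR]; bound reached.
From /ḍ/ at 7 leftward: 6 /ḍ/ is itself a trigger — this domain ends here.
Targets with no active source: positions 1 2 11 stay [-emphatic].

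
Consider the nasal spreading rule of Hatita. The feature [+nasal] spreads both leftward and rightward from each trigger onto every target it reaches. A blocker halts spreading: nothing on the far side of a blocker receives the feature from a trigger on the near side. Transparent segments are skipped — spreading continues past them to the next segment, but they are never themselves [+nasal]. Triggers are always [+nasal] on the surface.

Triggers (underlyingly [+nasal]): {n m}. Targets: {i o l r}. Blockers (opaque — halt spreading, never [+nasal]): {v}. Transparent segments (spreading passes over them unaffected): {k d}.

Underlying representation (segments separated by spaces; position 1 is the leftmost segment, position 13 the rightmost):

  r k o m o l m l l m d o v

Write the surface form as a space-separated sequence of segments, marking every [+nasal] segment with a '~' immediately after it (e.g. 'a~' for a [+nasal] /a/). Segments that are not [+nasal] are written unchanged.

r~ k o~ m~ o~ l~ m~ l~ l~ m~ d o~ v

From /m/ at 4 rightward: 5 /o/ → [+nasal]; 6 /l/ → [+nasal]; 7 /m/ is itself a trigger — this domain ends here.
From /m/ at 4 leftward: 3 /o/ → [+nasal]; 2 /k/ transparent; 1 /r/ → [+nasal]; word edge.
From /m/ at 7 rightward: 8 /l/ → [+nasal]; 9 /l/ → [+nasal]; 10 /m/ is itself a trigger — this domain ends here.
From /m/ at 7 leftward: 6 /l/ → [+nasal]; 5 /o/ → [+nasal]; 4 /m/ is itself a trigger — this domain ends here.
From /m/ at 10 rightward: 11 /d/ transparent; 12 /o/ → [+nasal]; 13 /v/ blocks.
From /m/ at 10 leftward: 9 /l/ → [+nasal]; 8 /l/ → [+nasal]; 7 /m/ is itself a trigger — this domain ends here.
[+nasal] positions on the surface: 1 3 4 5 6 7 8 9 10 12.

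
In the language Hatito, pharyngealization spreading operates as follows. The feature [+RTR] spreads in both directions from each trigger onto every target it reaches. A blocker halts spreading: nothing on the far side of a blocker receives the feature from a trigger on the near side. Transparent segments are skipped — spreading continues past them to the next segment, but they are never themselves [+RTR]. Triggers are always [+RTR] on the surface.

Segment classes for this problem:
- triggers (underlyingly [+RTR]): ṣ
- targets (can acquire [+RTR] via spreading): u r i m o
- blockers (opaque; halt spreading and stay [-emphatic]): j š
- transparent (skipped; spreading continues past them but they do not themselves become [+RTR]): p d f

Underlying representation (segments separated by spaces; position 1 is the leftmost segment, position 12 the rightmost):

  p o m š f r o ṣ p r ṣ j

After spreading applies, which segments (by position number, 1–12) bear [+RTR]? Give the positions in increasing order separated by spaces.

From /ṣ/ at 8 rightward: 9 /p/ transparent; 10 /r/ → [+RTR]; 11 /ṣ/ is itself a trigger — this domain ends here.
From /ṣ/ at 8 leftward: 7 /o/ → [+RTR]; 6 /r/ → [+RTR]; 5 /f/ transparent; 4 /š/ blocks.
From /ṣ/ at 11 rightward: 12 /j/ blocks.
From /ṣ/ at 11 leftward: 10 /r/ → [+RTR]; 9 /p/ transparent; 8 /ṣ/ is itself a trigger — this domain ends here.
Targets with no active source: positions 2 3 stay [-emphatic].

6 7 8 10 11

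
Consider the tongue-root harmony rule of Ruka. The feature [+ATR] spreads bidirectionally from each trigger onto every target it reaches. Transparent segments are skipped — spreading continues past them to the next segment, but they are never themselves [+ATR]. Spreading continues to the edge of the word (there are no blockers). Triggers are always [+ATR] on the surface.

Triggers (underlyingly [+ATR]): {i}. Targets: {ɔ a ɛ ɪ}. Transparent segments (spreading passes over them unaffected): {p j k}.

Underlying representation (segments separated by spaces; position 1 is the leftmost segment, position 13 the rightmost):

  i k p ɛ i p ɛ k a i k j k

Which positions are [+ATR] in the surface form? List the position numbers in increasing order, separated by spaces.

1 4 5 7 9 10

From /i/ at 1 rightward: 2 /k/ transparent; 3 /p/ transparent; 4 /ɛ/ → [+ATR]; 5 /i/ is itself a trigger — this domain ends here.
From /i/ at 1 leftward: word edge.
From /i/ at 5 rightward: 6 /p/ transparent; 7 /ɛ/ → [+ATR]; 8 /k/ transparent; 9 /a/ → [+ATR]; 10 /i/ is itself a trigger — this domain ends here.
From /i/ at 5 leftward: 4 /ɛ/ → [+ATR]; 3 /p/ transparent; 2 /k/ transparent; 1 /i/ is itself a trigger — this domain ends here.
From /i/ at 10 rightward: 11 /k/ transparent; 12 /j/ transparent; 13 /k/ transparent; word edge.
From /i/ at 10 leftward: 9 /a/ → [+ATR]; 8 /k/ transparent; 7 /ɛ/ → [+ATR]; 6 /p/ transparent; 5 /i/ is itself a trigger — this domain ends here.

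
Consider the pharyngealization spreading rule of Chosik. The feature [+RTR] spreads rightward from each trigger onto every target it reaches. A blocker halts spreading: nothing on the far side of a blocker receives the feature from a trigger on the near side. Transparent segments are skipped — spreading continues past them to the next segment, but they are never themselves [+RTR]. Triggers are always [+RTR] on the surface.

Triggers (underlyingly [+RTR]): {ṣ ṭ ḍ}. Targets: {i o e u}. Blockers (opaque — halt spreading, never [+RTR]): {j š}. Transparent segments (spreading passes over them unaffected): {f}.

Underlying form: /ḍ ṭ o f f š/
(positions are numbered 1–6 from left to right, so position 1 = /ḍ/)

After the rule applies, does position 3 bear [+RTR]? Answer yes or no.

From /ḍ/ at 1 rightward: 2 /ṭ/ is itself a trigger — this domain ends here.
From /ṭ/ at 2 rightward: 3 /o/ → [+RTR]; 4 /f/ transparent; 5 /f/ transparent; 6 /š/ blocks.
[+RTR] positions on the surface: 1 2 3.

yes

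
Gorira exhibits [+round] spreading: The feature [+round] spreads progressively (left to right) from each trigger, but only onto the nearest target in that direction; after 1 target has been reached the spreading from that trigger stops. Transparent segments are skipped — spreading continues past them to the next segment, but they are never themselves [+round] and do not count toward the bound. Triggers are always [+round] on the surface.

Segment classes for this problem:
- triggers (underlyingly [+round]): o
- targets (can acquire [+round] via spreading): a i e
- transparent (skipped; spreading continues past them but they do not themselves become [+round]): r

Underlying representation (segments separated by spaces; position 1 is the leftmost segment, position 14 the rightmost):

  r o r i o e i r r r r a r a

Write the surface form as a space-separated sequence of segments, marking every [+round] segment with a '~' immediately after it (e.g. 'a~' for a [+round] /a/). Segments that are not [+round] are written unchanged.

r o~ r i~ o~ e~ i r r r r a r a

From /o/ at 2 rightward: 3 /r/ transparent; 4 /i/ → [+round]; bound reached.
From /o/ at 5 rightward: 6 /e/ → [+round]; bound reached.
Targets with no active source: positions 7 12 14 stay [-round].
[+round] positions on the surface: 2 4 5 6.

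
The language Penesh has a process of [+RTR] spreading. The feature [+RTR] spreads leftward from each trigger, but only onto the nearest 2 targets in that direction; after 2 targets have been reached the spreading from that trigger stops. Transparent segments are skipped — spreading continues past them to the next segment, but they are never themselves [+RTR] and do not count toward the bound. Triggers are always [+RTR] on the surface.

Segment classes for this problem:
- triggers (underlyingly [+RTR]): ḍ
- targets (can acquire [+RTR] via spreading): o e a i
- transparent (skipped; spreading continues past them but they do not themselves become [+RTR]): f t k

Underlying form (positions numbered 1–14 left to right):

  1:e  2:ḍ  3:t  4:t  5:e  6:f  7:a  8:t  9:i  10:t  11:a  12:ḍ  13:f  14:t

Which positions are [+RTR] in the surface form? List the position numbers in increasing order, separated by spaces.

1 2 9 11 12

From /ḍ/ at 2 leftward: 1 /e/ → [+RTR]; word edge.
From /ḍ/ at 12 leftward: 11 /a/ → [+RTR]; 10 /t/ transparent; 9 /i/ → [+RTR]; bound reached.
Targets with no active source: positions 5 7 stay [-emphatic].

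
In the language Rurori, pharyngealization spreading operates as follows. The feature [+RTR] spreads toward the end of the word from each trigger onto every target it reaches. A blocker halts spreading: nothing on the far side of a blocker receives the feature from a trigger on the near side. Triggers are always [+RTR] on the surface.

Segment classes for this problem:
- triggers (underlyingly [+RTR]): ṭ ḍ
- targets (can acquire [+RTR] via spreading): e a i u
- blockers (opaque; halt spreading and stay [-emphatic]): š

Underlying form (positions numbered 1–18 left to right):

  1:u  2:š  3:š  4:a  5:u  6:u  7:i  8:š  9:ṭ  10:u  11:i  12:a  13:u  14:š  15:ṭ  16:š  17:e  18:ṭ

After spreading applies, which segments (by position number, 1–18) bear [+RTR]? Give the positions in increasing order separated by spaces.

9 10 11 12 13 15 18

From /ṭ/ at 9 rightward: 10 /u/ → [+RTR]; 11 /i/ → [+RTR]; 12 /a/ → [+RTR]; 13 /u/ → [+RTR]; 14 /š/ blocks.
From /ṭ/ at 15 rightward: 16 /š/ blocks.
From /ṭ/ at 18 rightward: word edge.
Targets with no active source: positions 1 4 5 6 7 17 stay [-emphatic].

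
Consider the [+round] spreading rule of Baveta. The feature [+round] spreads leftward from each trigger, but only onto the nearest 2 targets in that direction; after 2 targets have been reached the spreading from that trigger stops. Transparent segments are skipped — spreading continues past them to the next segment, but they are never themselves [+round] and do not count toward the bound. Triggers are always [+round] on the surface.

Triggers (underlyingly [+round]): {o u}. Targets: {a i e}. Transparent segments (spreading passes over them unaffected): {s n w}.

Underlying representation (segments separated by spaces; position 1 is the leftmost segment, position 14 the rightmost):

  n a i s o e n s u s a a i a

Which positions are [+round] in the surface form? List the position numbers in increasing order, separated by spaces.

From /o/ at 5 leftward: 4 /s/ transparent; 3 /i/ → [+round]; 2 /a/ → [+round]; bound reached.
From /u/ at 9 leftward: 8 /s/ transparent; 7 /n/ transparent; 6 /e/ → [+round]; 5 /o/ is itself a trigger — this domain ends here.
Targets with no active source: positions 11 12 13 14 stay [-round].

2 3 5 6 9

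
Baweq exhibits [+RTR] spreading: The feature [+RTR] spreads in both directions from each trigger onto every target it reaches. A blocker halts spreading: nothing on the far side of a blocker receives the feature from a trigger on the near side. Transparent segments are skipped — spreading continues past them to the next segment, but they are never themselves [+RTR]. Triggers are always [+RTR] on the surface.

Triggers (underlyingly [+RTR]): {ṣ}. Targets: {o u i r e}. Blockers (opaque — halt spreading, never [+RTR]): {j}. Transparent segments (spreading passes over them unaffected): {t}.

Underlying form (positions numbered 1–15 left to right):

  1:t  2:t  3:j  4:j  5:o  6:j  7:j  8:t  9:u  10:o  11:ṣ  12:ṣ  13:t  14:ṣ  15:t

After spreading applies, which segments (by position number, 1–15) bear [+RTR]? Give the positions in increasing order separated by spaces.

9 10 11 12 14

From /ṣ/ at 11 rightward: 12 /ṣ/ is itself a trigger — this domain ends here.
From /ṣ/ at 11 leftward: 10 /o/ → [+RTR]; 9 /u/ → [+RTR]; 8 /t/ transparent; 7 /j/ blocks.
From /ṣ/ at 12 rightward: 13 /t/ transparent; 14 /ṣ/ is itself a trigger — this domain ends here.
From /ṣ/ at 12 leftward: 11 /ṣ/ is itself a trigger — this domain ends here.
From /ṣ/ at 14 rightward: 15 /t/ transparent; word edge.
From /ṣ/ at 14 leftward: 13 /t/ transparent; 12 /ṣ/ is itself a trigger — this domain ends here.
Target with no active source: position 5 stays [-emphatic].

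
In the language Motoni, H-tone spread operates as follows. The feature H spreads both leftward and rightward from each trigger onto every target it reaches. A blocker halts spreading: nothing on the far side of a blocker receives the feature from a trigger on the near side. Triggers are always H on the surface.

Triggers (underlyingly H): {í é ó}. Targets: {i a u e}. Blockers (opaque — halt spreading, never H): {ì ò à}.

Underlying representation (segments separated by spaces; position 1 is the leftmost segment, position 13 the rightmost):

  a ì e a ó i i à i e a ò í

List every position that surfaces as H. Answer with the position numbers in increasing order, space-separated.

From /ó/ at 5 rightward: 6 /i/ → H; 7 /i/ → H; 8 /à/ blocks.
From /ó/ at 5 leftward: 4 /a/ → H; 3 /e/ → H; 2 /ì/ blocks.
From /í/ at 13 rightward: word edge.
From /í/ at 13 leftward: 12 /ò/ blocks.
Targets with no active source: positions 1 9 10 11 stay [-high tone].

3 4 5 6 7 13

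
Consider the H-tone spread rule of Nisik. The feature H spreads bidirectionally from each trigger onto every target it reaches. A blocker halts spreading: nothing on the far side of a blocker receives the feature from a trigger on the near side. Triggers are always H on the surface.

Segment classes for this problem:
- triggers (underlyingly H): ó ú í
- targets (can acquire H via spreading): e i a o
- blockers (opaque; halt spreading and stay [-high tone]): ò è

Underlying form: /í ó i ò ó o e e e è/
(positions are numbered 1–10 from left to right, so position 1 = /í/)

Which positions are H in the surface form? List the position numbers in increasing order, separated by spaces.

1 2 3 5 6 7 8 9

From /í/ at 1 rightward: 2 /ó/ is itself a trigger — this domain ends here.
From /í/ at 1 leftward: word edge.
From /ó/ at 2 rightward: 3 /i/ → H; 4 /ò/ blocks.
From /ó/ at 2 leftward: 1 /í/ is itself a trigger — this domain ends here.
From /ó/ at 5 rightward: 6 /o/ → H; 7 /e/ → H; 8 /e/ → H; 9 /e/ → H; 10 /è/ blocks.
From /ó/ at 5 leftward: 4 /ò/ blocks.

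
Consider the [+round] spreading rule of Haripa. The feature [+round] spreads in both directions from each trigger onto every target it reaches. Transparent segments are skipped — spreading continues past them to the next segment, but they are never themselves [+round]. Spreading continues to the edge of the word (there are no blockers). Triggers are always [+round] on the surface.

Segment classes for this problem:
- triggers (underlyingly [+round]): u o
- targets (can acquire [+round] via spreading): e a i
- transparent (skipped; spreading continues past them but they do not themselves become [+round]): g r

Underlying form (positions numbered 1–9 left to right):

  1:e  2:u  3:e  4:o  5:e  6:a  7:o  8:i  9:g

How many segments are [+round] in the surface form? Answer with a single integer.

From /u/ at 2 rightward: 3 /e/ → [+round]; 4 /o/ is itself a trigger — this domain ends here.
From /u/ at 2 leftward: 1 /e/ → [+round]; word edge.
From /o/ at 4 rightward: 5 /e/ → [+round]; 6 /a/ → [+round]; 7 /o/ is itself a trigger — this domain ends here.
From /o/ at 4 leftward: 3 /e/ → [+round]; 2 /u/ is itself a trigger — this domain ends here.
From /o/ at 7 rightward: 8 /i/ → [+round]; 9 /g/ transparent; word edge.
From /o/ at 7 leftward: 6 /a/ → [+round]; 5 /e/ → [+round]; 4 /o/ is itself a trigger — this domain ends here.
[+round] positions on the surface: 1 2 3 4 5 6 7 8.

8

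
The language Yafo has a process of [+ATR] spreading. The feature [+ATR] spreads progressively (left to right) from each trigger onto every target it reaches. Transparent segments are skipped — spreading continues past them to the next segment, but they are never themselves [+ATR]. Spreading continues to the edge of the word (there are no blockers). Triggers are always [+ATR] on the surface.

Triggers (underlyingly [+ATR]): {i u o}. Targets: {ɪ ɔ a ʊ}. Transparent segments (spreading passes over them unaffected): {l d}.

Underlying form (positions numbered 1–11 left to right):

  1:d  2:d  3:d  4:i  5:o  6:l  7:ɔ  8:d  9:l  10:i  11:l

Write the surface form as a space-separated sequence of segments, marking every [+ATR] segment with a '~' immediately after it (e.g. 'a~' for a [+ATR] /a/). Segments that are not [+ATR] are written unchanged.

d d d i~ o~ l ɔ~ d l i~ l

From /i/ at 4 rightward: 5 /o/ is itself a trigger — this domain ends here.
From /o/ at 5 rightward: 6 /l/ transparent; 7 /ɔ/ → [+ATR]; 8 /d/ transparent; 9 /l/ transparent; 10 /i/ is itself a trigger — this domain ends here.
From /i/ at 10 rightward: 11 /l/ transparent; word edge.
[+ATR] positions on the surface: 4 5 7 10.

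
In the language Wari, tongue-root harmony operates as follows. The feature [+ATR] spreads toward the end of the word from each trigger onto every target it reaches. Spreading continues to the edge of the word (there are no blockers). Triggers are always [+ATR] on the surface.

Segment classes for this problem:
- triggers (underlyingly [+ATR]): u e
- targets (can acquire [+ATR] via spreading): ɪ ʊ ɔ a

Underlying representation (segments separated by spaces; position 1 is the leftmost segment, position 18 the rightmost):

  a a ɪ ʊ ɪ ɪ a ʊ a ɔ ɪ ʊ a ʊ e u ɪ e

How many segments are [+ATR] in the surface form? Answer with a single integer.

From /e/ at 15 rightward: 16 /u/ is itself a trigger — this domain ends here.
From /u/ at 16 rightward: 17 /ɪ/ → [+ATR]; 18 /e/ is itself a trigger — this domain ends here.
From /e/ at 18 rightward: word edge.
Targets with no active source: positions 1 2 3 4 5 6 7 8 9 10 11 12 13 14 stay [-ATR].
[+ATR] positions on the surface: 15 16 17 18.

4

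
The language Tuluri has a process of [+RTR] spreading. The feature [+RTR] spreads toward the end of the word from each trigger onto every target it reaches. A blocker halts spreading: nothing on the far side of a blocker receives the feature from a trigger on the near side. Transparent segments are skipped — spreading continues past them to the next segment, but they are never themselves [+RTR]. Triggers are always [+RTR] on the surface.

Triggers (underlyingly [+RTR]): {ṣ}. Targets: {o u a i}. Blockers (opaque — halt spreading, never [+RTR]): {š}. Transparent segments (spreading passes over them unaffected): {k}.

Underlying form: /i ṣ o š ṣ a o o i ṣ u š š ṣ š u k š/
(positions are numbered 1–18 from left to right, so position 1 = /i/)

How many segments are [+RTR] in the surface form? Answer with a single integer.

10

From /ṣ/ at 2 rightward: 3 /o/ → [+RTR]; 4 /š/ blocks.
From /ṣ/ at 5 rightward: 6 /a/ → [+RTR]; 7 /o/ → [+RTR]; 8 /o/ → [+RTR]; 9 /i/ → [+RTR]; 10 /ṣ/ is itself a trigger — this domain ends here.
From /ṣ/ at 10 rightward: 11 /u/ → [+RTR]; 12 /š/ blocks.
From /ṣ/ at 14 rightward: 15 /š/ blocks.
Targets with no active source: positions 1 16 stay [-emphatic].
[+RTR] positions on the surface: 2 3 5 6 7 8 9 10 11 14.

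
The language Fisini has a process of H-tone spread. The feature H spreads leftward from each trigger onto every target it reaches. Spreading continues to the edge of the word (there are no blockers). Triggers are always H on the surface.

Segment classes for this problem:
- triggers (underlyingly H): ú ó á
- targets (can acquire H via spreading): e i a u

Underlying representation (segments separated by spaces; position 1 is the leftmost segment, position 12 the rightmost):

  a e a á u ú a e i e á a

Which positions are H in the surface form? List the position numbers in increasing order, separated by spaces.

1 2 3 4 5 6 7 8 9 10 11

From /á/ at 4 leftward: 3 /a/ → H; 2 /e/ → H; 1 /a/ → H; word edge.
From /ú/ at 6 leftward: 5 /u/ → H; 4 /á/ is itself a trigger — this domain ends here.
From /á/ at 11 leftward: 10 /e/ → H; 9 /i/ → H; 8 /e/ → H; 7 /a/ → H; 6 /ú/ is itself a trigger — this domain ends here.
Target with no active source: position 12 stays [-high tone].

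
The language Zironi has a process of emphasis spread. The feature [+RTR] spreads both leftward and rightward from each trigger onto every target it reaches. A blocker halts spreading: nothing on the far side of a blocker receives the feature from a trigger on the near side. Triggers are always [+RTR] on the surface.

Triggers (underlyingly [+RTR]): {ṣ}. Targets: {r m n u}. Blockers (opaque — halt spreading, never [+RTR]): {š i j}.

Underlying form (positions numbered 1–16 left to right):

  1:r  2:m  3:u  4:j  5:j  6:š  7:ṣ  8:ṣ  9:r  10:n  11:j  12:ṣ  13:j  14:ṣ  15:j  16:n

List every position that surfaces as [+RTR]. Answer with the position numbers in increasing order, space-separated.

7 8 9 10 12 14

From /ṣ/ at 7 rightward: 8 /ṣ/ is itself a trigger — this domain ends here.
From /ṣ/ at 7 leftward: 6 /š/ blocks.
From /ṣ/ at 8 rightward: 9 /r/ → [+RTR]; 10 /n/ → [+RTR]; 11 /j/ blocks.
From /ṣ/ at 8 leftward: 7 /ṣ/ is itself a trigger — this domain ends here.
From /ṣ/ at 12 rightward: 13 /j/ blocks.
From /ṣ/ at 12 leftward: 11 /j/ blocks.
From /ṣ/ at 14 rightward: 15 /j/ blocks.
From /ṣ/ at 14 leftward: 13 /j/ blocks.
Targets with no active source: positions 1 2 3 16 stay [-emphatic].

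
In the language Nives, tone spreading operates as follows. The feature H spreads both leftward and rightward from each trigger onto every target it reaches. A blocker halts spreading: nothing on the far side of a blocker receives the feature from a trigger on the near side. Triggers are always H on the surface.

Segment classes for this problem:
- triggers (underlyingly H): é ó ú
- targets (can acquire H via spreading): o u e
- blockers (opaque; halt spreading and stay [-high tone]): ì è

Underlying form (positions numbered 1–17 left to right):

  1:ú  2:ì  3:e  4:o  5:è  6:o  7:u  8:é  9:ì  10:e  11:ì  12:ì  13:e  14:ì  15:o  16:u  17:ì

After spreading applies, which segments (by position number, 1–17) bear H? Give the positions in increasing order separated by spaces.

1 6 7 8

From /ú/ at 1 rightward: 2 /ì/ blocks.
From /ú/ at 1 leftward: word edge.
From /é/ at 8 rightward: 9 /ì/ blocks.
From /é/ at 8 leftward: 7 /u/ → H; 6 /o/ → H; 5 /è/ blocks.
Targets with no active source: positions 3 4 10 13 15 16 stay [-high tone].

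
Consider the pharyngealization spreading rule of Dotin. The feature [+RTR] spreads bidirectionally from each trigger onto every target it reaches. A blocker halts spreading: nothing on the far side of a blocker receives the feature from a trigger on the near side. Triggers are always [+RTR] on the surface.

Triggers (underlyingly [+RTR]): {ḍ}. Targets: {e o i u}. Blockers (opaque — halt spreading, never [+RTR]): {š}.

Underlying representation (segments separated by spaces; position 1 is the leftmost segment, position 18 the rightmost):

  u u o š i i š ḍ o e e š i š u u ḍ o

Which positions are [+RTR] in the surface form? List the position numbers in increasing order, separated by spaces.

From /ḍ/ at 8 rightward: 9 /o/ → [+RTR]; 10 /e/ → [+RTR]; 11 /e/ → [+RTR]; 12 /š/ blocks.
From /ḍ/ at 8 leftward: 7 /š/ blocks.
From /ḍ/ at 17 rightward: 18 /o/ → [+RTR]; word edge.
From /ḍ/ at 17 leftward: 16 /u/ → [+RTR]; 15 /u/ → [+RTR]; 14 /š/ blocks.
Targets with no active source: positions 1 2 3 5 6 13 stay [-emphatic].

8 9 10 11 15 16 17 18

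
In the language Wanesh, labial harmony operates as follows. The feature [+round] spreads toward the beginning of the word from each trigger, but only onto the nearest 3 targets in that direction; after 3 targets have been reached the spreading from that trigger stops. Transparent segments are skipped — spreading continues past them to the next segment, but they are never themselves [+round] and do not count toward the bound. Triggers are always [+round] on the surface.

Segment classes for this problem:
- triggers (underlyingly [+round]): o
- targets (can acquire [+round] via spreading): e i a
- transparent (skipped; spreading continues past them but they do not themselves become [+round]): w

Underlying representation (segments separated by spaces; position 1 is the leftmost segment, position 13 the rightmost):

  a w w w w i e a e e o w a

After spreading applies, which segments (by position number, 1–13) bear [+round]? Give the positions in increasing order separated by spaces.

From /o/ at 11 leftward: 10 /e/ → [+round]; 9 /e/ → [+round]; 8 /a/ → [+round]; bound reached.
Targets with no active source: positions 1 6 7 13 stay [-round].

8 9 10 11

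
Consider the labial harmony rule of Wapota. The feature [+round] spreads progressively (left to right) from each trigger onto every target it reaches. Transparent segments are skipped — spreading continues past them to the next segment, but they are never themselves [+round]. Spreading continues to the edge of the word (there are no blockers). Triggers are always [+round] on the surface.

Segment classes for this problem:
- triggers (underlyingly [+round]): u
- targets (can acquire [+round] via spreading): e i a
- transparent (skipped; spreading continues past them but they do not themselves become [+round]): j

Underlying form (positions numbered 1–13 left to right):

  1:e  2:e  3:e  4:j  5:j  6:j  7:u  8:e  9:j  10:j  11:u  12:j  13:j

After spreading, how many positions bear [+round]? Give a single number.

3

From /u/ at 7 rightward: 8 /e/ → [+round]; 9 /j/ transparent; 10 /j/ transparent; 11 /u/ is itself a trigger — this domain ends here.
From /u/ at 11 rightward: 12 /j/ transparent; 13 /j/ transparent; word edge.
Targets with no active source: positions 1 2 3 stay [-round].
[+round] positions on the surface: 7 8 11.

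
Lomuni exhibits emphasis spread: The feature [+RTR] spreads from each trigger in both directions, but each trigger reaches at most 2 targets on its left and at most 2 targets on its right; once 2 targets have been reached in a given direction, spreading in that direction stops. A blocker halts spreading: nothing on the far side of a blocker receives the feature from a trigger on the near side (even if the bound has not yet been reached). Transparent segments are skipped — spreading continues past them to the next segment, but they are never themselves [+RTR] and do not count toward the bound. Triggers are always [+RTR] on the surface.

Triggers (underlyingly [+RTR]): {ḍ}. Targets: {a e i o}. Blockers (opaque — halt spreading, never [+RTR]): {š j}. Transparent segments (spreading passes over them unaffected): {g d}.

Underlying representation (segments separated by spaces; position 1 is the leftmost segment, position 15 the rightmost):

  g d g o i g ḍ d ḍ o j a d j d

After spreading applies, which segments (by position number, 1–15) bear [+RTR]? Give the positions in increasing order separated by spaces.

4 5 7 9 10

From /ḍ/ at 7 rightward: 8 /d/ transparent; 9 /ḍ/ is itself a trigger — this domain ends here.
From /ḍ/ at 7 leftward: 6 /g/ transparent; 5 /i/ → [+RTR]; 4 /o/ → [+RTR]; bound reached.
From /ḍ/ at 9 rightward: 10 /o/ → [+RTR]; 11 /j/ blocks.
From /ḍ/ at 9 leftward: 8 /d/ transparent; 7 /ḍ/ is itself a trigger — this domain ends here.
Target with no active source: position 12 stays [-emphatic].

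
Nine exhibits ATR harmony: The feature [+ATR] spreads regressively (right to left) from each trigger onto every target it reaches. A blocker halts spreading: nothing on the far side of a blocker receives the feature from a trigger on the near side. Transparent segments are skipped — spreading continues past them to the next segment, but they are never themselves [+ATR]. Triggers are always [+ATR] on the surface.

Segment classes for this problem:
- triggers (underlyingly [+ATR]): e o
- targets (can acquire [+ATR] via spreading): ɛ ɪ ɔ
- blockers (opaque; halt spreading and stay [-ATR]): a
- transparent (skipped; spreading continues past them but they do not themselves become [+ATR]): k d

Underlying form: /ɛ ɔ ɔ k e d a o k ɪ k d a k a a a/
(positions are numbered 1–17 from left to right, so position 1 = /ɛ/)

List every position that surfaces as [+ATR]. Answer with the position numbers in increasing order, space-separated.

From /e/ at 5 leftward: 4 /k/ transparent; 3 /ɔ/ → [+ATR]; 2 /ɔ/ → [+ATR]; 1 /ɛ/ → [+ATR]; word edge.
From /o/ at 8 leftward: 7 /a/ blocks.
Target with no active source: position 10 stays [-ATR].

1 2 3 5 8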